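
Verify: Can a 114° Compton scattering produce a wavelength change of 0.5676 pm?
No, inconsistent

Calculate the expected shift for θ = 114°:

Δλ_expected = λ_C(1 - cos(114°))
Δλ_expected = 2.4263 × (1 - cos(114°))
Δλ_expected = 2.4263 × 1.4067
Δλ_expected = 3.4132 pm

Given shift: 0.5676 pm
Expected shift: 3.4132 pm
Difference: 2.8455 pm

The values do not match. The given shift corresponds to θ ≈ 40.0°, not 114°.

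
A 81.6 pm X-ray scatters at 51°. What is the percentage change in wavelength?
1.1022%

Calculate the Compton shift:
Δλ = λ_C(1 - cos(51°))
Δλ = 2.4263 × (1 - cos(51°))
Δλ = 2.4263 × 0.3707
Δλ = 0.8994 pm

Percentage change:
(Δλ/λ₀) × 100 = (0.8994/81.6) × 100
= 1.1022%

(Intermediate values are shown rounded; full precision is carried through to the final answer.)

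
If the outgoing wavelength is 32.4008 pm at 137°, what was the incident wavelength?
28.2000 pm

From λ' = λ + Δλ, we have λ = λ' - Δλ

First calculate the Compton shift:
Δλ = λ_C(1 - cos θ)
Δλ = 2.4263 × (1 - cos(137°))
Δλ = 2.4263 × 1.7314
Δλ = 4.2008 pm

Initial wavelength:
λ = λ' - Δλ
λ = 32.4008 - 4.2008
λ = 28.2000 pm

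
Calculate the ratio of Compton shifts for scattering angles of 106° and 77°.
106° produces the larger shift by a factor of 1.646

Calculate both shifts using Δλ = λ_C(1 - cos θ):

For θ₁ = 77°:
Δλ₁ = 2.4263 × (1 - cos(77°))
Δλ₁ = 2.4263 × 0.7750
Δλ₁ = 1.8805 pm

For θ₂ = 106°:
Δλ₂ = 2.4263 × (1 - cos(106°))
Δλ₂ = 2.4263 × 1.2756
Δλ₂ = 3.0951 pm

The 106° angle produces the larger shift.
Ratio: 3.0951/1.8805 = 1.646

(Intermediate values are shown rounded; full precision is carried through to the final answer.)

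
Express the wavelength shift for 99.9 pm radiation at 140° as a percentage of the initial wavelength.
4.2893%

Calculate the Compton shift:
Δλ = λ_C(1 - cos(140°))
Δλ = 2.4263 × (1 - cos(140°))
Δλ = 2.4263 × 1.7660
Δλ = 4.2850 pm

Percentage change:
(Δλ/λ₀) × 100 = (4.2850/99.9) × 100
= 4.2893%

(Intermediate values are shown rounded; full precision is carried through to the final answer.)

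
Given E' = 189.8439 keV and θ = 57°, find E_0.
228.5001 keV

Convert final energy to wavelength (hc ≈ 1239.842 keV·pm):
λ' = hc/E' = 1239.842 / 189.8439 = 6.5308 pm

Calculate the Compton shift:
Δλ = λ_C(1 - cos(57°))
Δλ = 2.4263 × (1 - cos(57°))
Δλ = 1.1048 pm

Initial wavelength:
λ = λ' - Δλ = 6.5308 - 1.1048 = 5.4260 pm

Initial energy:
E = hc/λ = 1239.842 / 5.4260 = 228.5001 keV

(Intermediate values are shown rounded; full precision is carried through to the final answer.)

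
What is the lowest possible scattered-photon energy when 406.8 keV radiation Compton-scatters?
156.9338 keV (at θ = 180°)

The scattered photon has minimum energy when its wavelength is maximum, i.e., when the Compton shift Δλ = λ_C(1 − cos θ) is maximum. This occurs at θ = 180° (backscattering), giving Δλ_max = 2λ_C = 4.8526 pm.

Initial wavelength: λ₀ = hc/E₀ = 3.0478 pm
Maximum final wavelength: λ'_max = λ₀ + 2λ_C = 3.0478 + 4.8526 = 7.9004 pm
Minimum final energy: E'_min = hc/λ'_max = 156.9338 keV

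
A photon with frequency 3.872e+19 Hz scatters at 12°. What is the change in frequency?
2.633e+17 Hz (decrease)

Convert frequency to wavelength (c = 299792458 m/s):
λ₀ = c/f₀ = 299792458/3.872e+19 = 7.7425738e-12 m = 7.7426 pm

Calculate Compton shift:
Δλ = λ_C(1 - cos(12°)) = 0.0530 pm

Final wavelength:
λ' = λ₀ + Δλ = 7.7426 + 0.0530 = 7.7956 pm

Final frequency:
f' = c/λ' = 299792458/7.7955945e-12 = 3.8456651e+19 Hz

Frequency shift (decrease):
Δf = f₀ - f' = 3.872e+19 - 3.8456651e+19 = 2.633e+17 Hz

(Intermediate values are shown rounded; full precision is carried through to the final answer.)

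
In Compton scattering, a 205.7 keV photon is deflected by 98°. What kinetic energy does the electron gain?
64.6713 keV

By energy conservation: K_e = E_initial - E_final

First find the scattered photon energy:
Initial wavelength: λ = hc/E = 6.0274 pm
Compton shift: Δλ = λ_C(1 - cos(98°)) = 2.7640 pm
Final wavelength: λ' = 6.0274 + 2.7640 = 8.7914 pm
Final photon energy: E' = hc/λ' = 141.0287 keV

Electron kinetic energy:
K_e = E - E' = 205.7000 - 141.0287 = 64.6713 keV

(Intermediate values are shown rounded; full precision is carried through to the final answer.)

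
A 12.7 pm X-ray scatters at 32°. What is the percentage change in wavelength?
2.9030%

Calculate the Compton shift:
Δλ = λ_C(1 - cos(32°))
Δλ = 2.4263 × (1 - cos(32°))
Δλ = 2.4263 × 0.1520
Δλ = 0.3687 pm

Percentage change:
(Δλ/λ₀) × 100 = (0.3687/12.7) × 100
= 2.9030%

(Intermediate values are shown rounded; full precision is carried through to the final answer.)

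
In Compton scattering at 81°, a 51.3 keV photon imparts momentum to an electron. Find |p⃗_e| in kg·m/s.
3.4259e-23 kg·m/s

The electron is initially at rest, so by conservation of momentum:
p⃗_e = p⃗₀ − p⃗'  (incident photon momentum minus scattered photon momentum)

Photon momentum magnitudes (p = h/λ = E/c):
λ₀ = hc/E₀ = 24.1685 pm → p₀ = h/λ₀ = 2.7416e-23 kg·m/s
Δλ = λ_C(1 − cos 81°) = 2.0468 pm
λ' = 26.2152 pm → p' = h/λ' = 2.5276e-23 kg·m/s

The scattered photon makes angle θ = 81° with the incident direction, so by the law of cosines:
|p⃗_e|² = p₀² + p'² − 2p₀p'cos θ
|p⃗_e|² = (2.7416e-23)² + (2.5276e-23)² − 2·2.7416e-23·2.5276e-23·cos(81°)
|p⃗_e| = 3.4259e-23 kg·m/s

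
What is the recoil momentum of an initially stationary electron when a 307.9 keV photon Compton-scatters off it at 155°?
2.3619e-22 kg·m/s

The electron is initially at rest, so by conservation of momentum:
p⃗_e = p⃗₀ − p⃗'  (incident photon momentum minus scattered photon momentum)

Photon momentum magnitudes (p = h/λ = E/c):
λ₀ = hc/E₀ = 4.0268 pm → p₀ = h/λ₀ = 1.6455e-22 kg·m/s
Δλ = λ_C(1 − cos 155°) = 4.6253 pm
λ' = 8.6521 pm → p' = h/λ' = 7.6584e-23 kg·m/s

The scattered photon makes angle θ = 155° with the incident direction, so by the law of cosines:
|p⃗_e|² = p₀² + p'² − 2p₀p'cos θ
|p⃗_e|² = (1.6455e-22)² + (7.6584e-23)² − 2·1.6455e-22·7.6584e-23·cos(155°)
|p⃗_e| = 2.3619e-22 kg·m/s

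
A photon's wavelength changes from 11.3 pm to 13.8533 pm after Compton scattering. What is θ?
93.00°

First find the wavelength shift:
Δλ = λ' - λ = 13.8533 - 11.3 = 2.5533 pm

Using Δλ = λ_C(1 - cos θ), with λ_C = h/(m_e·c) ≈ 2.42631024 pm:
cos θ = 1 - Δλ/λ_C
cos θ = 1 - 2.5533/2.42631024
cos θ = -0.052339

θ = arccos(-0.052339)
θ = 93.00°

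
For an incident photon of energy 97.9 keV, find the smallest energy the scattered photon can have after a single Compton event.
70.7794 keV (at θ = 180°)

The scattered photon has minimum energy when its wavelength is maximum, i.e., when the Compton shift Δλ = λ_C(1 − cos θ) is maximum. This occurs at θ = 180° (backscattering), giving Δλ_max = 2λ_C = 4.8526 pm.

Initial wavelength: λ₀ = hc/E₀ = 12.6644 pm
Maximum final wavelength: λ'_max = λ₀ + 2λ_C = 12.6644 + 4.8526 = 17.5170 pm
Minimum final energy: E'_min = hc/λ'_max = 70.7794 keV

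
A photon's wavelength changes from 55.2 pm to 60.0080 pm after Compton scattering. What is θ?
168.99°

First find the wavelength shift:
Δλ = λ' - λ = 60.0080 - 55.2 = 4.8080 pm

Using Δλ = λ_C(1 - cos θ), with λ_C = h/(m_e·c) ≈ 2.42631024 pm:
cos θ = 1 - Δλ/λ_C
cos θ = 1 - 4.8080/2.42631024
cos θ = -0.981610

θ = arccos(-0.981610)
θ = 168.99°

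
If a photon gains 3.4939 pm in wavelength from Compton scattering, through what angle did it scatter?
116.10°

From the Compton formula Δλ = λ_C(1 - cos θ), we can solve for θ:

cos θ = 1 - Δλ/λ_C

Given:
- Δλ = 3.4939 pm
- λ_C = h/(m_e·c) ≈ 2.42631024 pm

cos θ = 1 - 3.4939/2.42631024
cos θ = 1 - 1.440005
cos θ = -0.440005

θ = arccos(-0.440005)
θ = 116.10°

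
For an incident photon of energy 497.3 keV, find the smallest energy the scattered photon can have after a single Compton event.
168.7832 keV (at θ = 180°)

The scattered photon has minimum energy when its wavelength is maximum, i.e., when the Compton shift Δλ = λ_C(1 − cos θ) is maximum. This occurs at θ = 180° (backscattering), giving Δλ_max = 2λ_C = 4.8526 pm.

Initial wavelength: λ₀ = hc/E₀ = 2.4931 pm
Maximum final wavelength: λ'_max = λ₀ + 2λ_C = 2.4931 + 4.8526 = 7.3458 pm
Minimum final energy: E'_min = hc/λ'_max = 168.7832 keV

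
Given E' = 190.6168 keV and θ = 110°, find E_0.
381.6999 keV

Convert final energy to wavelength (hc ≈ 1239.842 keV·pm):
λ' = hc/E' = 1239.842 / 190.6168 = 6.5044 pm

Calculate the Compton shift:
Δλ = λ_C(1 - cos(110°))
Δλ = 2.4263 × (1 - cos(110°))
Δλ = 3.2562 pm

Initial wavelength:
λ = λ' - Δλ = 6.5044 - 3.2562 = 3.2482 pm

Initial energy:
E = hc/λ = 1239.842 / 3.2482 = 381.6999 keV

(Intermediate values are shown rounded; full precision is carried through to the final answer.)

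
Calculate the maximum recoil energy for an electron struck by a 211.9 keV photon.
96.0669 keV

Maximum energy transfer occurs at θ = 180° (backscattering).

Initial photon: E₀ = 211.9 keV → λ₀ = 5.8511 pm

Maximum Compton shift (at 180°):
Δλ_max = 2λ_C = 2 × 2.4263 = 4.8526 pm

Final wavelength:
λ' = 5.8511 + 4.8526 = 10.7037 pm

Minimum photon energy (maximum energy to electron):
E'_min = hc/λ' = 115.8331 keV

Maximum electron kinetic energy:
K_max = E₀ - E'_min = 211.9000 - 115.8331 = 96.0669 keV

(Intermediate values are shown rounded; full precision is carried through to the final answer.)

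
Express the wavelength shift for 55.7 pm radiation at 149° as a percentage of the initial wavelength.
8.0899%

Calculate the Compton shift:
Δλ = λ_C(1 - cos(149°))
Δλ = 2.4263 × (1 - cos(149°))
Δλ = 2.4263 × 1.8572
Δλ = 4.5061 pm

Percentage change:
(Δλ/λ₀) × 100 = (4.5061/55.7) × 100
= 8.0899%

(Intermediate values are shown rounded; full precision is carried through to the final answer.)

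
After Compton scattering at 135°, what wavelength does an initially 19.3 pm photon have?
23.4420 pm

Using the Compton formula: λ' = λ + λ_C(1 − cos θ)

For θ = 135°, cos θ = -√2/2 (exact) ≈ -0.7071, so:
1 − cos 135° = 1 − (-√2/2) ≈ 1.7071

Δλ = λ_C × 1.7071 = 2.4263 × 1.7071 = 4.1420 pm

λ' = 19.3 + 4.1420 = 23.4420 pm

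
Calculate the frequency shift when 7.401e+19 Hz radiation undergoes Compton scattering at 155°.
3.946e+19 Hz (decrease)

Convert frequency to wavelength (c = 299792458 m/s):
λ₀ = c/f₀ = 299792458/7.401e+19 = 4.0507020e-12 m = 4.0507 pm

Calculate Compton shift:
Δλ = λ_C(1 - cos(155°)) = 4.6253 pm

Final wavelength:
λ' = λ₀ + Δλ = 4.0507 + 4.6253 = 8.6760 pm

Final frequency:
f' = c/λ' = 299792458/8.6759961e-12 = 3.4554241e+19 Hz

Frequency shift (decrease):
Δf = f₀ - f' = 7.401e+19 - 3.4554241e+19 = 3.946e+19 Hz

(Intermediate values are shown rounded; full precision is carried through to the final answer.)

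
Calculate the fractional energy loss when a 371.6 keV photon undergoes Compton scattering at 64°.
0.2900 (or 29.00%)

Calculate initial and final photon energies:

Initial: E₀ = 371.6 keV → λ₀ = 3.3365 pm
Compton shift: Δλ = 1.3627 pm
Final wavelength: λ' = 4.6992 pm
Final energy: E' = 263.8421 keV

Fractional energy loss:
(E₀ - E')/E₀ = (371.6000 - 263.8421)/371.6000
= 107.7579/371.6000
= 0.2900
= 29.00%

(Intermediate values are shown rounded; full precision is carried through to the final answer.)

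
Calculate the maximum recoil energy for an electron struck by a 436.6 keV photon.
275.4222 keV

Maximum energy transfer occurs at θ = 180° (backscattering).

Initial photon: E₀ = 436.6 keV → λ₀ = 2.8398 pm

Maximum Compton shift (at 180°):
Δλ_max = 2λ_C = 2 × 2.4263 = 4.8526 pm

Final wavelength:
λ' = 2.8398 + 4.8526 = 7.6924 pm

Minimum photon energy (maximum energy to electron):
E'_min = hc/λ' = 161.1778 keV

Maximum electron kinetic energy:
K_max = E₀ - E'_min = 436.6000 - 161.1778 = 275.4222 keV

(Intermediate values are shown rounded; full precision is carried through to the final answer.)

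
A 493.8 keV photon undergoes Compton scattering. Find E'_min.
168.3781 keV (at θ = 180°)

The scattered photon has minimum energy when its wavelength is maximum, i.e., when the Compton shift Δλ = λ_C(1 − cos θ) is maximum. This occurs at θ = 180° (backscattering), giving Δλ_max = 2λ_C = 4.8526 pm.

Initial wavelength: λ₀ = hc/E₀ = 2.5108 pm
Maximum final wavelength: λ'_max = λ₀ + 2λ_C = 2.5108 + 4.8526 = 7.3634 pm
Minimum final energy: E'_min = hc/λ'_max = 168.3781 keV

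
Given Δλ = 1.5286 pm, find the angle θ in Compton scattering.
68.29°

From the Compton formula Δλ = λ_C(1 - cos θ), we can solve for θ:

cos θ = 1 - Δλ/λ_C

Given:
- Δλ = 1.5286 pm
- λ_C = h/(m_e·c) ≈ 2.42631024 pm

cos θ = 1 - 1.5286/2.42631024
cos θ = 1 - 0.630010
cos θ = 0.369990

θ = arccos(0.369990)
θ = 68.29°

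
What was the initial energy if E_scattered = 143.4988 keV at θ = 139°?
282.9000 keV

Convert final energy to wavelength (hc ≈ 1239.842 keV·pm):
λ' = hc/E' = 1239.842 / 143.4988 = 8.6401 pm

Calculate the Compton shift:
Δλ = λ_C(1 - cos(139°))
Δλ = 2.4263 × (1 - cos(139°))
Δλ = 4.2575 pm

Initial wavelength:
λ = λ' - Δλ = 8.6401 - 4.2575 = 4.3826 pm

Initial energy:
E = hc/λ = 1239.842 / 4.3826 = 282.9000 keV

(Intermediate values are shown rounded; full precision is carried through to the final answer.)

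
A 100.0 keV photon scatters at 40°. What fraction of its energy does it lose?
0.0438 (or 4.38%)

Calculate initial and final photon energies:

Initial: E₀ = 100.0 keV → λ₀ = 12.3984 pm
Compton shift: Δλ = 0.5676 pm
Final wavelength: λ' = 12.9661 pm
Final energy: E' = 95.6220 keV

Fractional energy loss:
(E₀ - E')/E₀ = (100.0000 - 95.6220)/100.0000
= 4.3780/100.0000
= 0.0438
= 4.38%

(Intermediate values are shown rounded; full precision is carried through to the final answer.)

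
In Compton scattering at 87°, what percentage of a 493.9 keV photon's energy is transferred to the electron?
0.4781 (or 47.81%)

Calculate initial and final photon energies:

Initial: E₀ = 493.9 keV → λ₀ = 2.5103 pm
Compton shift: Δλ = 2.2993 pm
Final wavelength: λ' = 4.8096 pm
Final energy: E' = 257.7829 keV

Fractional energy loss:
(E₀ - E')/E₀ = (493.9000 - 257.7829)/493.9000
= 236.1171/493.9000
= 0.4781
= 47.81%

(Intermediate values are shown rounded; full precision is carried through to the final answer.)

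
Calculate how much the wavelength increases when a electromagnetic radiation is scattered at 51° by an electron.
0.8994 pm

Using the Compton scattering formula:
Δλ = λ_C(1 - cos θ)

where λ_C = h/(m_e·c) ≈ 2.4263 pm is the Compton wavelength of an electron.

For θ = 51°:
cos(51°) = 0.6293
1 - cos(51°) = 0.3707

Δλ = 2.4263 × 0.3707
Δλ = 0.8994 pm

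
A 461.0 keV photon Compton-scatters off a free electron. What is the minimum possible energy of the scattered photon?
164.3899 keV (at θ = 180°)

The scattered photon has minimum energy when its wavelength is maximum, i.e., when the Compton shift Δλ = λ_C(1 − cos θ) is maximum. This occurs at θ = 180° (backscattering), giving Δλ_max = 2λ_C = 4.8526 pm.

Initial wavelength: λ₀ = hc/E₀ = 2.6895 pm
Maximum final wavelength: λ'_max = λ₀ + 2λ_C = 2.6895 + 4.8526 = 7.5421 pm
Minimum final energy: E'_min = hc/λ'_max = 164.3899 keV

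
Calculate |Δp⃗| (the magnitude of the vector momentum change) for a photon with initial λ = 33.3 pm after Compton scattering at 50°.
1.6612e-23 kg·m/s

Photon momentum magnitude is p = h/λ.

Initial momentum:
p₀ = h/λ = 6.6261e-34/3.3300e-11 = 1.9898e-23 kg·m/s

After scattering:
λ' = λ + Δλ = 33.3 + 0.8667 = 34.1667 pm
p' = h/λ' = 6.6261e-34/3.4167e-11 = 1.9393e-23 kg·m/s

Momentum is a vector; the scattered photon's direction makes angle θ = 50° with the incident direction. The magnitude of the vector change Δp⃗ = p⃗₀ − p⃗' is found from the law of cosines:
|Δp⃗|² = p₀² + p'² − 2p₀p'cos θ
|Δp⃗|² = (1.9898e-23)² + (1.9393e-23)² − 2·1.9898e-23·1.9393e-23·cos(50°)
|Δp⃗| = 1.6612e-23 kg·m/s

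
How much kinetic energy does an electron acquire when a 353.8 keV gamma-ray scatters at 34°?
37.4465 keV

By energy conservation: K_e = E_initial - E_final

First find the scattered photon energy:
Initial wavelength: λ = hc/E = 3.5044 pm
Compton shift: Δλ = λ_C(1 - cos(34°)) = 0.4148 pm
Final wavelength: λ' = 3.5044 + 0.4148 = 3.9192 pm
Final photon energy: E' = hc/λ' = 316.3535 keV

Electron kinetic energy:
K_e = E - E' = 353.8000 - 316.3535 = 37.4465 keV

(Intermediate values are shown rounded; full precision is carried through to the final answer.)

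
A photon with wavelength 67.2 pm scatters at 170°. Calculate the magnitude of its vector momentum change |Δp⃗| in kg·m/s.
1.8989e-23 kg·m/s

Photon momentum magnitude is p = h/λ.

Initial momentum:
p₀ = h/λ = 6.6261e-34/6.7200e-11 = 9.8602e-24 kg·m/s

After scattering:
λ' = λ + Δλ = 67.2 + 4.8158 = 72.0158 pm
p' = h/λ' = 6.6261e-34/7.2016e-11 = 9.2009e-24 kg·m/s

Momentum is a vector; the scattered photon's direction makes angle θ = 170° with the incident direction. The magnitude of the vector change Δp⃗ = p⃗₀ − p⃗' is found from the law of cosines:
|Δp⃗|² = p₀² + p'² − 2p₀p'cos θ
|Δp⃗|² = (9.8602e-24)² + (9.2009e-24)² − 2·9.8602e-24·9.2009e-24·cos(170°)
|Δp⃗| = 1.8989e-23 kg·m/s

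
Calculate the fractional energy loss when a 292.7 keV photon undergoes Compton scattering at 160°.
0.5263 (or 52.63%)

Calculate initial and final photon energies:

Initial: E₀ = 292.7 keV → λ₀ = 4.2359 pm
Compton shift: Δλ = 4.7063 pm
Final wavelength: λ' = 8.9422 pm
Final energy: E' = 138.6510 keV

Fractional energy loss:
(E₀ - E')/E₀ = (292.7000 - 138.6510)/292.7000
= 154.0490/292.7000
= 0.5263
= 52.63%

(Intermediate values are shown rounded; full precision is carried through to the final answer.)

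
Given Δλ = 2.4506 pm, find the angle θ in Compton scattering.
90.57°

From the Compton formula Δλ = λ_C(1 - cos θ), we can solve for θ:

cos θ = 1 - Δλ/λ_C

Given:
- Δλ = 2.4506 pm
- λ_C = h/(m_e·c) ≈ 2.42631024 pm

cos θ = 1 - 2.4506/2.42631024
cos θ = 1 - 1.010011
cos θ = -0.010011

θ = arccos(-0.010011)
θ = 90.57°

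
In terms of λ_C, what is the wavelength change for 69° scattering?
0.6416 λ_C

The Compton shift formula is:
Δλ = λ_C(1 - cos θ)

Dividing both sides by λ_C:
Δλ/λ_C = 1 - cos θ

For θ = 69°:
Δλ/λ_C = 1 - cos(69°)
Δλ/λ_C = 1 - 0.3584
Δλ/λ_C = 0.6416

This means the shift is 0.6416 × λ_C = 1.5568 pm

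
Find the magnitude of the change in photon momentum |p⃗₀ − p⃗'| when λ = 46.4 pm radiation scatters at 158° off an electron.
2.6754e-23 kg·m/s

Photon momentum magnitude is p = h/λ.

Initial momentum:
p₀ = h/λ = 6.6261e-34/4.6400e-11 = 1.4280e-23 kg·m/s

After scattering:
λ' = λ + Δλ = 46.4 + 4.6759 = 51.0759 pm
p' = h/λ' = 6.6261e-34/5.1076e-11 = 1.2973e-23 kg·m/s

Momentum is a vector; the scattered photon's direction makes angle θ = 158° with the incident direction. The magnitude of the vector change Δp⃗ = p⃗₀ − p⃗' is found from the law of cosines:
|Δp⃗|² = p₀² + p'² − 2p₀p'cos θ
|Δp⃗|² = (1.4280e-23)² + (1.2973e-23)² − 2·1.4280e-23·1.2973e-23·cos(158°)
|Δp⃗| = 2.6754e-23 kg·m/s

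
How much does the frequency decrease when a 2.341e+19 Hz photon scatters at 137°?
5.782e+18 Hz (decrease)

Convert frequency to wavelength (c = 299792458 m/s):
λ₀ = c/f₀ = 299792458/2.341e+19 = 1.2806171e-11 m = 12.8062 pm

Calculate Compton shift:
Δλ = λ_C(1 - cos(137°)) = 4.2008 pm

Final wavelength:
λ' = λ₀ + Δλ = 12.8062 + 4.2008 = 17.0070 pm

Final frequency:
f' = c/λ' = 299792458/1.7006972e-11 = 1.7627621e+19 Hz

Frequency shift (decrease):
Δf = f₀ - f' = 2.341e+19 - 1.7627621e+19 = 5.782e+18 Hz

(Intermediate values are shown rounded; full precision is carried through to the final answer.)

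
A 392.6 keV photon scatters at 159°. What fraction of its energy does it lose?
0.5977 (or 59.77%)

Calculate initial and final photon energies:

Initial: E₀ = 392.6 keV → λ₀ = 3.1580 pm
Compton shift: Δλ = 4.6915 pm
Final wavelength: λ' = 7.8495 pm
Final energy: E' = 157.9518 keV

Fractional energy loss:
(E₀ - E')/E₀ = (392.6000 - 157.9518)/392.6000
= 234.6482/392.6000
= 0.5977
= 59.77%

(Intermediate values are shown rounded; full precision is carried through to the final answer.)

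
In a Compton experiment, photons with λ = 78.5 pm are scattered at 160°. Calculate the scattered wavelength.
83.2063 pm

Using the Compton scattering formula:
λ' = λ + Δλ = λ + λ_C(1 - cos θ)

Given:
- Initial wavelength λ = 78.5 pm
- Scattering angle θ = 160°
- Compton wavelength λ_C ≈ 2.4263 pm

Calculate the shift:
Δλ = 2.4263 × (1 - cos(160°))
Δλ = 2.4263 × 1.9397
Δλ = 4.7063 pm

Final wavelength:
λ' = 78.5 + 4.7063 = 83.2063 pm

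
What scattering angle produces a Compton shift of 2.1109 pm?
82.53°

From the Compton formula Δλ = λ_C(1 - cos θ), we can solve for θ:

cos θ = 1 - Δλ/λ_C

Given:
- Δλ = 2.1109 pm
- λ_C = h/(m_e·c) ≈ 2.42631024 pm

cos θ = 1 - 2.1109/2.42631024
cos θ = 1 - 0.870004
cos θ = 0.129996

θ = arccos(0.129996)
θ = 82.53°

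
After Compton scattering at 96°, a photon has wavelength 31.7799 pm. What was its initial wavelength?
29.1000 pm

From λ' = λ + Δλ, we have λ = λ' - Δλ

First calculate the Compton shift:
Δλ = λ_C(1 - cos θ)
Δλ = 2.4263 × (1 - cos(96°))
Δλ = 2.4263 × 1.1045
Δλ = 2.6799 pm

Initial wavelength:
λ = λ' - Δλ
λ = 31.7799 - 2.6799
λ = 29.1000 pm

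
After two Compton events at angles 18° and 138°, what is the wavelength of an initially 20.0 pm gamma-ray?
24.3482 pm

Apply Compton shift twice:

First scattering at θ₁ = 18°:
Δλ₁ = λ_C(1 - cos(18°))
Δλ₁ = 2.4263 × 0.0489
Δλ₁ = 0.1188 pm

After first scattering:
λ₁ = 20.0 + 0.1188 = 20.1188 pm

Second scattering at θ₂ = 138°:
Δλ₂ = λ_C(1 - cos(138°))
Δλ₂ = 2.4263 × 1.7431
Δλ₂ = 4.2294 pm

Final wavelength:
λ₂ = 20.1188 + 4.2294 = 24.3482 pm

Total shift: Δλ_total = 0.1188 + 4.2294 = 4.3482 pm

(Intermediate values are shown rounded; full precision is carried through to the final answer.)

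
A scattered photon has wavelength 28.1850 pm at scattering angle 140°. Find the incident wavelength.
23.9000 pm

From λ' = λ + Δλ, we have λ = λ' - Δλ

First calculate the Compton shift:
Δλ = λ_C(1 - cos θ)
Δλ = 2.4263 × (1 - cos(140°))
Δλ = 2.4263 × 1.7660
Δλ = 4.2850 pm

Initial wavelength:
λ = λ' - Δλ
λ = 28.1850 - 4.2850
λ = 23.9000 pm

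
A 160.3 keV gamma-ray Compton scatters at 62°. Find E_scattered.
137.4283 keV

First convert energy to wavelength:
λ = hc/E, with hc ≈ 1239.842 keV·pm (i.e. 1239.842 eV·nm)

For E = 160.3 keV = 160300 eV:
λ = 1239.842 keV·pm / 160.3 keV
λ = 7.7345 pm

Calculate the Compton shift:
Δλ = λ_C(1 - cos(62°)) = 2.4263 × 0.5305
Δλ = 1.2872 pm

Final wavelength:
λ' = 7.7345 + 1.2872 = 9.0217 pm

Final energy:
E' = hc/λ' = 1239.842 / 9.0217 = 137.4283 keV

(Intermediate values are shown rounded; full precision is carried through to the final answer.)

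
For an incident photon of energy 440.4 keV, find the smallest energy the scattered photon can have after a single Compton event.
161.6928 keV (at θ = 180°)

The scattered photon has minimum energy when its wavelength is maximum, i.e., when the Compton shift Δλ = λ_C(1 − cos θ) is maximum. This occurs at θ = 180° (backscattering), giving Δλ_max = 2λ_C = 4.8526 pm.

Initial wavelength: λ₀ = hc/E₀ = 2.8153 pm
Maximum final wavelength: λ'_max = λ₀ + 2λ_C = 2.8153 + 4.8526 = 7.6679 pm
Minimum final energy: E'_min = hc/λ'_max = 161.6928 keV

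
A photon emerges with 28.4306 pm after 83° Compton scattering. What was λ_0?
26.3000 pm

From λ' = λ + Δλ, we have λ = λ' - Δλ

First calculate the Compton shift:
Δλ = λ_C(1 - cos θ)
Δλ = 2.4263 × (1 - cos(83°))
Δλ = 2.4263 × 0.8781
Δλ = 2.1306 pm

Initial wavelength:
λ = λ' - Δλ
λ = 28.4306 - 2.1306
λ = 26.3000 pm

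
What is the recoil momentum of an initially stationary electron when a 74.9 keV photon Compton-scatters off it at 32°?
2.1843e-23 kg·m/s

The electron is initially at rest, so by conservation of momentum:
p⃗_e = p⃗₀ − p⃗'  (incident photon momentum minus scattered photon momentum)

Photon momentum magnitudes (p = h/λ = E/c):
λ₀ = hc/E₀ = 16.5533 pm → p₀ = h/λ₀ = 4.0029e-23 kg·m/s
Δλ = λ_C(1 − cos 32°) = 0.3687 pm
λ' = 16.9220 pm → p' = h/λ' = 3.9157e-23 kg·m/s

The scattered photon makes angle θ = 32° with the incident direction, so by the law of cosines:
|p⃗_e|² = p₀² + p'² − 2p₀p'cos θ
|p⃗_e|² = (4.0029e-23)² + (3.9157e-23)² − 2·4.0029e-23·3.9157e-23·cos(32°)
|p⃗_e| = 2.1843e-23 kg·m/s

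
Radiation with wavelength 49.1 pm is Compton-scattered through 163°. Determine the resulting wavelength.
53.8466 pm

Using the Compton scattering formula:
λ' = λ + Δλ = λ + λ_C(1 - cos θ)

Given:
- Initial wavelength λ = 49.1 pm
- Scattering angle θ = 163°
- Compton wavelength λ_C ≈ 2.4263 pm

Calculate the shift:
Δλ = 2.4263 × (1 - cos(163°))
Δλ = 2.4263 × 1.9563
Δλ = 4.7466 pm

Final wavelength:
λ' = 49.1 + 4.7466 = 53.8466 pm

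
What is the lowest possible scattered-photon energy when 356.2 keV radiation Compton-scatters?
148.7804 keV (at θ = 180°)

The scattered photon has minimum energy when its wavelength is maximum, i.e., when the Compton shift Δλ = λ_C(1 − cos θ) is maximum. This occurs at θ = 180° (backscattering), giving Δλ_max = 2λ_C = 4.8526 pm.

Initial wavelength: λ₀ = hc/E₀ = 3.4807 pm
Maximum final wavelength: λ'_max = λ₀ + 2λ_C = 3.4807 + 4.8526 = 8.3334 pm
Minimum final energy: E'_min = hc/λ'_max = 148.7804 keV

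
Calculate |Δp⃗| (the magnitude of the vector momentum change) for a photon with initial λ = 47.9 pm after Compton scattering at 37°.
8.7353e-24 kg·m/s

Photon momentum magnitude is p = h/λ.

Initial momentum:
p₀ = h/λ = 6.6261e-34/4.7900e-11 = 1.3833e-23 kg·m/s

After scattering:
λ' = λ + Δλ = 47.9 + 0.4886 = 48.3886 pm
p' = h/λ' = 6.6261e-34/4.8389e-11 = 1.3693e-23 kg·m/s

Momentum is a vector; the scattered photon's direction makes angle θ = 37° with the incident direction. The magnitude of the vector change Δp⃗ = p⃗₀ − p⃗' is found from the law of cosines:
|Δp⃗|² = p₀² + p'² − 2p₀p'cos θ
|Δp⃗|² = (1.3833e-23)² + (1.3693e-23)² − 2·1.3833e-23·1.3693e-23·cos(37°)
|Δp⃗| = 8.7353e-24 kg·m/s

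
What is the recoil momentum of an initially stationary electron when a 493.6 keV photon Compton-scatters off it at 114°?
3.2572e-22 kg·m/s

The electron is initially at rest, so by conservation of momentum:
p⃗_e = p⃗₀ − p⃗'  (incident photon momentum minus scattered photon momentum)

Photon momentum magnitudes (p = h/λ = E/c):
λ₀ = hc/E₀ = 2.5118 pm → p₀ = h/λ₀ = 2.6379e-22 kg·m/s
Δλ = λ_C(1 − cos 114°) = 3.4132 pm
λ' = 5.9250 pm → p' = h/λ' = 1.1183e-22 kg·m/s

The scattered photon makes angle θ = 114° with the incident direction, so by the law of cosines:
|p⃗_e|² = p₀² + p'² − 2p₀p'cos θ
|p⃗_e|² = (2.6379e-22)² + (1.1183e-22)² − 2·2.6379e-22·1.1183e-22·cos(114°)
|p⃗_e| = 3.2572e-22 kg·m/s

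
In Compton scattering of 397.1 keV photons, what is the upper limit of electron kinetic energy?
241.6312 keV

Maximum energy transfer occurs at θ = 180° (backscattering).

Initial photon: E₀ = 397.1 keV → λ₀ = 3.1222 pm

Maximum Compton shift (at 180°):
Δλ_max = 2λ_C = 2 × 2.4263 = 4.8526 pm

Final wavelength:
λ' = 3.1222 + 4.8526 = 7.9749 pm

Minimum photon energy (maximum energy to electron):
E'_min = hc/λ' = 155.4688 keV

Maximum electron kinetic energy:
K_max = E₀ - E'_min = 397.1000 - 155.4688 = 241.6312 keV

(Intermediate values are shown rounded; full precision is carried through to the final answer.)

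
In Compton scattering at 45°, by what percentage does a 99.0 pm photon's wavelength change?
0.7178%

Calculate the Compton shift:
Δλ = λ_C(1 - cos(45°))
Δλ = 2.4263 × (1 - cos(45°))
Δλ = 2.4263 × 0.2929
Δλ = 0.7106 pm

Percentage change:
(Δλ/λ₀) × 100 = (0.7106/99.0) × 100
= 0.7178%

(Intermediate values are shown rounded; full precision is carried through to the final answer.)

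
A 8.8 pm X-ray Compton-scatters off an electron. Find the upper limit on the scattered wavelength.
13.6526 pm (at θ = 180°)

The Compton shift is Δλ = λ_C(1 − cos θ).

Since cos θ ranges from −1 to 1, the factor (1 − cos θ) ranges from 0 to 2; the maximum shift occurs at θ = 180° (backscattering):
Δλ_max = 2λ_C = 2 × 2.4263 pm = 4.8526 pm

Maximum scattered wavelength:
λ'_max = λ₀ + Δλ_max = 8.8 + 4.8526 = 13.6526 pm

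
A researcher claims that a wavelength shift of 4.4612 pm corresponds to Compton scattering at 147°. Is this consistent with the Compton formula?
Yes, consistent

Calculate the expected shift for θ = 147°:

Δλ_expected = λ_C(1 - cos(147°))
Δλ_expected = 2.4263 × (1 - cos(147°))
Δλ_expected = 2.4263 × 1.8387
Δλ_expected = 4.4612 pm

Given shift: 4.4612 pm
Expected shift: 4.4612 pm
Difference: 0.0000 pm

The values match. This is consistent with Compton scattering at the stated angle.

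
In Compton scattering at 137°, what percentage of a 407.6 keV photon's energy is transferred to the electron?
0.5800 (or 58.00%)

Calculate initial and final photon energies:

Initial: E₀ = 407.6 keV → λ₀ = 3.0418 pm
Compton shift: Δλ = 4.2008 pm
Final wavelength: λ' = 7.2426 pm
Final energy: E' = 171.1871 keV

Fractional energy loss:
(E₀ - E')/E₀ = (407.6000 - 171.1871)/407.6000
= 236.4129/407.6000
= 0.5800
= 58.00%

(Intermediate values are shown rounded; full precision is carried through to the final answer.)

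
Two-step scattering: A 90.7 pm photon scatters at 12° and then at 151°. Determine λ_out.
95.3014 pm

Apply Compton shift twice:

First scattering at θ₁ = 12°:
Δλ₁ = λ_C(1 - cos(12°))
Δλ₁ = 2.4263 × 0.0219
Δλ₁ = 0.0530 pm

After first scattering:
λ₁ = 90.7 + 0.0530 = 90.7530 pm

Second scattering at θ₂ = 151°:
Δλ₂ = λ_C(1 - cos(151°))
Δλ₂ = 2.4263 × 1.8746
Δλ₂ = 4.5484 pm

Final wavelength:
λ₂ = 90.7530 + 4.5484 = 95.3014 pm

Total shift: Δλ_total = 0.0530 + 4.5484 = 4.6014 pm

(Intermediate values are shown rounded; full precision is carried through to the final answer.)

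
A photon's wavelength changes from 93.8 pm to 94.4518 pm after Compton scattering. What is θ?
43.00°

First find the wavelength shift:
Δλ = λ' - λ = 94.4518 - 93.8 = 0.6518 pm

Using Δλ = λ_C(1 - cos θ), with λ_C = h/(m_e·c) ≈ 2.42631024 pm:
cos θ = 1 - Δλ/λ_C
cos θ = 1 - 0.6518/2.42631024
cos θ = 0.731362

θ = arccos(0.731362)
θ = 43.00°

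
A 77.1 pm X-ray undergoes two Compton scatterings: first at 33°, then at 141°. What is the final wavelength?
81.8033 pm

Apply Compton shift twice:

First scattering at θ₁ = 33°:
Δλ₁ = λ_C(1 - cos(33°))
Δλ₁ = 2.4263 × 0.1613
Δλ₁ = 0.3914 pm

After first scattering:
λ₁ = 77.1 + 0.3914 = 77.4914 pm

Second scattering at θ₂ = 141°:
Δλ₂ = λ_C(1 - cos(141°))
Δλ₂ = 2.4263 × 1.7771
Δλ₂ = 4.3119 pm

Final wavelength:
λ₂ = 77.4914 + 4.3119 = 81.8033 pm

Total shift: Δλ_total = 0.3914 + 4.3119 = 4.7033 pm

(Intermediate values are shown rounded; full precision is carried through to the final answer.)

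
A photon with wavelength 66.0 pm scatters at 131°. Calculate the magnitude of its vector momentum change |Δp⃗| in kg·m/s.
1.7748e-23 kg·m/s

Photon momentum magnitude is p = h/λ.

Initial momentum:
p₀ = h/λ = 6.6261e-34/6.6000e-11 = 1.0040e-23 kg·m/s

After scattering:
λ' = λ + Δλ = 66.0 + 4.0181 = 70.0181 pm
p' = h/λ' = 6.6261e-34/7.0018e-11 = 9.4634e-24 kg·m/s

Momentum is a vector; the scattered photon's direction makes angle θ = 131° with the incident direction. The magnitude of the vector change Δp⃗ = p⃗₀ − p⃗' is found from the law of cosines:
|Δp⃗|² = p₀² + p'² − 2p₀p'cos θ
|Δp⃗|² = (1.0040e-23)² + (9.4634e-24)² − 2·1.0040e-23·9.4634e-24·cos(131°)
|Δp⃗| = 1.7748e-23 kg·m/s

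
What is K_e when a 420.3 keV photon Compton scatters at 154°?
256.2338 keV

By energy conservation: K_e = E_initial - E_final

First find the scattered photon energy:
Initial wavelength: λ = hc/E = 2.9499 pm
Compton shift: Δλ = λ_C(1 - cos(154°)) = 4.6071 pm
Final wavelength: λ' = 2.9499 + 4.6071 = 7.5570 pm
Final photon energy: E' = hc/λ' = 164.0662 keV

Electron kinetic energy:
K_e = E - E' = 420.3000 - 164.0662 = 256.2338 keV

(Intermediate values are shown rounded; full precision is carried through to the final answer.)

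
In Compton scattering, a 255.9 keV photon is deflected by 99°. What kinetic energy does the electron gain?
93.8481 keV

By energy conservation: K_e = E_initial - E_final

First find the scattered photon energy:
Initial wavelength: λ = hc/E = 4.8450 pm
Compton shift: Δλ = λ_C(1 - cos(99°)) = 2.8059 pm
Final wavelength: λ' = 4.8450 + 2.8059 = 7.6509 pm
Final photon energy: E' = hc/λ' = 162.0519 keV

Electron kinetic energy:
K_e = E - E' = 255.9000 - 162.0519 = 93.8481 keV

(Intermediate values are shown rounded; full precision is carried through to the final answer.)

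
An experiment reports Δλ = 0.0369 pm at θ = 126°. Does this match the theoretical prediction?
No, inconsistent

Calculate the expected shift for θ = 126°:

Δλ_expected = λ_C(1 - cos(126°))
Δλ_expected = 2.4263 × (1 - cos(126°))
Δλ_expected = 2.4263 × 1.5878
Δλ_expected = 3.8525 pm

Given shift: 0.0369 pm
Expected shift: 3.8525 pm
Difference: 3.8156 pm

The values do not match. The given shift corresponds to θ ≈ 10.0°, not 126°.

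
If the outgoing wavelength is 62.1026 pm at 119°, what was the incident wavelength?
58.5000 pm

From λ' = λ + Δλ, we have λ = λ' - Δλ

First calculate the Compton shift:
Δλ = λ_C(1 - cos θ)
Δλ = 2.4263 × (1 - cos(119°))
Δλ = 2.4263 × 1.4848
Δλ = 3.6026 pm

Initial wavelength:
λ = λ' - Δλ
λ = 62.1026 - 3.6026
λ = 58.5000 pm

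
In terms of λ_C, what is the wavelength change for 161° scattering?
1.9455 λ_C

The Compton shift formula is:
Δλ = λ_C(1 - cos θ)

Dividing both sides by λ_C:
Δλ/λ_C = 1 - cos θ

For θ = 161°:
Δλ/λ_C = 1 - cos(161°)
Δλ/λ_C = 1 - -0.9455
Δλ/λ_C = 1.9455

This means the shift is 1.9455 × λ_C = 4.7204 pm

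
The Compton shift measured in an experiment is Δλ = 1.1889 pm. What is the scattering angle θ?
59.34°

From the Compton formula Δλ = λ_C(1 - cos θ), we can solve for θ:

cos θ = 1 - Δλ/λ_C

Given:
- Δλ = 1.1889 pm
- λ_C = h/(m_e·c) ≈ 2.42631024 pm

cos θ = 1 - 1.1889/2.42631024
cos θ = 1 - 0.490003
cos θ = 0.509997

θ = arccos(0.509997)
θ = 59.34°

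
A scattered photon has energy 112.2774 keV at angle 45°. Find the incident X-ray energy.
120.0000 keV

Convert final energy to wavelength (hc ≈ 1239.842 keV·pm):
λ' = hc/E' = 1239.842 / 112.2774 = 11.0427 pm

Calculate the Compton shift:
Δλ = λ_C(1 - cos(45°))
Δλ = 2.4263 × (1 - cos(45°))
Δλ = 0.7106 pm

Initial wavelength:
λ = λ' - Δλ = 11.0427 - 0.7106 = 10.3320 pm

Initial energy:
E = hc/λ = 1239.842 / 10.3320 = 120.0000 keV

(Intermediate values are shown rounded; full precision is carried through to the final answer.)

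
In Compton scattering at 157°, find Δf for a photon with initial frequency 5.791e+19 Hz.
2.743e+19 Hz (decrease)

Convert frequency to wavelength (c = 299792458 m/s):
λ₀ = c/f₀ = 299792458/5.791e+19 = 5.1768686e-12 m = 5.1769 pm

Calculate Compton shift:
Δλ = λ_C(1 - cos(157°)) = 4.6597 pm

Final wavelength:
λ' = λ₀ + Δλ = 5.1769 + 4.6597 = 9.8366 pm

Final frequency:
f' = c/λ' = 299792458/9.8366091e-12 = 3.0477216e+19 Hz

Frequency shift (decrease):
Δf = f₀ - f' = 5.791e+19 - 3.0477216e+19 = 2.743e+19 Hz

(Intermediate values are shown rounded; full precision is carried through to the final answer.)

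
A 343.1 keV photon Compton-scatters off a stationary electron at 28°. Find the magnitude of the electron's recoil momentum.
8.6464e-23 kg·m/s

The electron is initially at rest, so by conservation of momentum:
p⃗_e = p⃗₀ − p⃗'  (incident photon momentum minus scattered photon momentum)

Photon momentum magnitudes (p = h/λ = E/c):
λ₀ = hc/E₀ = 3.6136 pm → p₀ = h/λ₀ = 1.8336e-22 kg·m/s
Δλ = λ_C(1 − cos 28°) = 0.2840 pm
λ' = 3.8977 pm → p' = h/λ' = 1.7000e-22 kg·m/s

The scattered photon makes angle θ = 28° with the incident direction, so by the law of cosines:
|p⃗_e|² = p₀² + p'² − 2p₀p'cos θ
|p⃗_e|² = (1.8336e-22)² + (1.7000e-22)² − 2·1.8336e-22·1.7000e-22·cos(28°)
|p⃗_e| = 8.6464e-23 kg·m/s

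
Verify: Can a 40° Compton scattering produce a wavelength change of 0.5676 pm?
Yes, consistent

Calculate the expected shift for θ = 40°:

Δλ_expected = λ_C(1 - cos(40°))
Δλ_expected = 2.4263 × (1 - cos(40°))
Δλ_expected = 2.4263 × 0.2340
Δλ_expected = 0.5676 pm

Given shift: 0.5676 pm
Expected shift: 0.5676 pm
Difference: 0.0000 pm

The values match. This is consistent with Compton scattering at the stated angle.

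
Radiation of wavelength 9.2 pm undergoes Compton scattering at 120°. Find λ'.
12.8395 pm

Using the Compton formula: λ' = λ + λ_C(1 − cos θ)

For θ = 120°, cos θ = -1/2 (exact) = -0.5000, so:
1 − cos 120° = 1 − (-1/2) = 1.5000

Δλ = λ_C × 1.5000 = 2.4263 × 1.5000 = 3.6395 pm

λ' = 9.2 + 3.6395 = 12.8395 pm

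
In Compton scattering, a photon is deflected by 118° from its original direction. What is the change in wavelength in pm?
3.5654 pm

Using the Compton scattering formula:
Δλ = λ_C(1 - cos θ)

where λ_C = h/(m_e·c) ≈ 2.4263 pm is the Compton wavelength of an electron.

For θ = 118°:
cos(118°) = -0.4695
1 - cos(118°) = 1.4695

Δλ = 2.4263 × 1.4695
Δλ = 3.5654 pm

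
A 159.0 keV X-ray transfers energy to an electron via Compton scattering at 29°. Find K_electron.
5.9701 keV

By energy conservation: K_e = E_initial - E_final

First find the scattered photon energy:
Initial wavelength: λ = hc/E = 7.7977 pm
Compton shift: Δλ = λ_C(1 - cos(29°)) = 0.3042 pm
Final wavelength: λ' = 7.7977 + 0.3042 = 8.1020 pm
Final photon energy: E' = hc/λ' = 153.0299 keV

Electron kinetic energy:
K_e = E - E' = 159.0000 - 153.0299 = 5.9701 keV

(Intermediate values are shown rounded; full precision is carried through to the final answer.)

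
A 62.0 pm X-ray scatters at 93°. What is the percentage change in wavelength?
4.1182%

Calculate the Compton shift:
Δλ = λ_C(1 - cos(93°))
Δλ = 2.4263 × (1 - cos(93°))
Δλ = 2.4263 × 1.0523
Δλ = 2.5533 pm

Percentage change:
(Δλ/λ₀) × 100 = (2.5533/62.0) × 100
= 4.1182%

(Intermediate values are shown rounded; full precision is carried through to the final answer.)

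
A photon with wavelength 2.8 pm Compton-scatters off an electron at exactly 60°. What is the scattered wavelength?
4.0132 pm

Using the Compton formula: λ' = λ + λ_C(1 − cos θ)

For θ = 60°, cos θ = 1/2 (exact) = 0.5000, so:
1 − cos 60° = 1 − (1/2) = 0.5000

Δλ = λ_C × 0.5000 = 2.4263 × 0.5000 = 1.2132 pm

λ' = 2.8 + 1.2132 = 4.0132 pm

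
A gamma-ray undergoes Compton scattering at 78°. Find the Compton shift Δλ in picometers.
1.9219 pm

Using the Compton scattering formula:
Δλ = λ_C(1 - cos θ)

where λ_C = h/(m_e·c) ≈ 2.4263 pm is the Compton wavelength of an electron.

For θ = 78°:
cos(78°) = 0.2079
1 - cos(78°) = 0.7921

Δλ = 2.4263 × 0.7921
Δλ = 1.9219 pm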